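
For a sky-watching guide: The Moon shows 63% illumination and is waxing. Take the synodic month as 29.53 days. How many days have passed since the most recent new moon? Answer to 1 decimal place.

8.6 days

From f = (1 − cos θ)/2: cos θ = 1 − 2×0.63 = -0.260; arccos → 105.1°.
Waxing ⇒ before full, so θ = 105.1°.
At 360°/29.53 d per day, 105.1° corresponds to 8.62 days.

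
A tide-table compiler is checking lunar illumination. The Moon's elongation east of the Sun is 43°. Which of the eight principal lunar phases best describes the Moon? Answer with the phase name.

waxing crescent

43° lies in the waxing crescent sector of the 8-phase cycle.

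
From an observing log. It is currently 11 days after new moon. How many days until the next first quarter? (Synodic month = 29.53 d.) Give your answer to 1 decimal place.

First quarter is 0.25 of the way through the cycle: age 0.25 × 29.53 = 7.383 d.
This lunation's first quarter (7.383 d) has passed, so add one period: 36.913 − 11 = 25.913 days.

25.9 days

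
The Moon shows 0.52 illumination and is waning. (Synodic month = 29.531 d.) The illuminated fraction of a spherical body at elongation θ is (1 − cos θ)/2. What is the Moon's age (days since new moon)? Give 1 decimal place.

22.0 days

cos θ = 1 − 2f = -0.040, giving a principal value of 92.3°.
Since the Moon is past full (waning), take the reflex angle: θ = 360° − 92.3° = 267.7°.
That fraction of the synodic month is 267.7/360 × 29.531 d ≈ 21.96 d.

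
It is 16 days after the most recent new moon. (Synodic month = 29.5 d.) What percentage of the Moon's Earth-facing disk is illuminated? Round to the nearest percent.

Elongation θ = 360° × 16/29.5 ≈ 195.3°.
cos 195.3° = (-0.965), so f = (1 − (-0.965))/2 = 0.982, so 98%.

98%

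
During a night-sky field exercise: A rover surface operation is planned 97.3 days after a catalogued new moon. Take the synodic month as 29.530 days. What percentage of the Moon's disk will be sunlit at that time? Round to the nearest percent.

64%

97.3 d spans 3 complete synodic months (3 × 29.530 = 88.59 d) plus 8.71 d.
The Moon has covered 8.71/29.530 of its cycle, so θ ≈ 360° × 8.71/29.530 = 106.2°.
With cos θ = (-0.279), the lit fraction is (1 − (-0.279))/2 ≈ 0.639, so 64%.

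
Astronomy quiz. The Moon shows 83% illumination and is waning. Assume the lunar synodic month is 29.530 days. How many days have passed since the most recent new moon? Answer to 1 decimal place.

cos θ = 1 − 2f = -0.660, giving a principal value of 131.3°.
Waning ⇒ past full, so θ = 360° − 131.3° = 228.7°.
At 360°/29.530 d per day, 228.7° corresponds to 18.76 days.

18.8 days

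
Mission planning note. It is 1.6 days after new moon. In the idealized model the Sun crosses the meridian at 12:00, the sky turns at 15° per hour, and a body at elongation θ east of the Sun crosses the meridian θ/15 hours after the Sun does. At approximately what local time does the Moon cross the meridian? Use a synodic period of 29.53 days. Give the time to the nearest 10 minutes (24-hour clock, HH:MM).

Elongation θ = 360° × 1.6/29.53 ≈ 19.5°.
Delay after the Sun = 19.5° / (15°/h) ≈ 1.30 h.
12:00 + 1.300 h ≈ 13:18 → 13:20 to the nearest ten minutes.

13:20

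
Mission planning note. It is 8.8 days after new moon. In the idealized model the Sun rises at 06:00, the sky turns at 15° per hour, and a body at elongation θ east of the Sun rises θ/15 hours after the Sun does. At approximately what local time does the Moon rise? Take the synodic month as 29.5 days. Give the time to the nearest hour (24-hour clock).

13:00

Phase angle: θ = 360°·(8.8 d)/(29.5 d) = 107.4°.
At 15° of sky rotation per hour, 107.4° corresponds to a 7.16 h lag.
06:00 + 7.16 h ≈ 13:10 → 13:00 to the nearest hour.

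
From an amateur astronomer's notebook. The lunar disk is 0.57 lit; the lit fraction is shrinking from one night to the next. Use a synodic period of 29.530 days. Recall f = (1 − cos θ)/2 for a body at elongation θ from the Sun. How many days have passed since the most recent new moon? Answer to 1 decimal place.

From f = (1 − cos θ)/2: cos θ = 1 − 2×0.57 = -0.140; arccos → 98.0°.
A waning Moon lies in 180°–360°, so θ = 360° − 98.0° = 262.0°.
Age = 29.530 × 262.0°/360° ≈ 21.49 days.

21.5 days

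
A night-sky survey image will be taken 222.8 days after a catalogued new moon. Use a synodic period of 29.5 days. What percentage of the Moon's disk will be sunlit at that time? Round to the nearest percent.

97%

222.8 d spans 7 complete synodic months (7 × 29.5 = 206.50 d) plus 16.30 d.
Phase angle: θ = 360°·(16.30 d)/(29.5 d) = 198.9°.
cos 198.9° = (-0.946), so f = (1 − (-0.946))/2 = 0.973, so 97%.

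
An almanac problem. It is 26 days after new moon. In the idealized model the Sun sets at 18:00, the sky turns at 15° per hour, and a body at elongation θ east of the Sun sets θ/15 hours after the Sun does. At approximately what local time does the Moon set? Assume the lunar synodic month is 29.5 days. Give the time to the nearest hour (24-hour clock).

The Moon has covered 26/29.5 of its cycle, so θ ≈ 360° × 26/29.5 = 317.3°.
The Moon trails the Sun by θ/15 = 317.3/15 ≈ 21.15 hours.
18:00 + 21.15 h ≈ 15:09 → 15:00 to the nearest hour.

15:00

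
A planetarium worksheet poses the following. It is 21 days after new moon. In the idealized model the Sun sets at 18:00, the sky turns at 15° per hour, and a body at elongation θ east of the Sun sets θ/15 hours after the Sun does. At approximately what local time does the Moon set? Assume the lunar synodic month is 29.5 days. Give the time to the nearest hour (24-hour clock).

11:00

The Moon has covered 21/29.5 of its cycle, so θ ≈ 360° × 21/29.5 = 256.3°.
Delay after the Sun = 256.3° / (15°/h) ≈ 17.08 h.
18:00 + 17.08 h ≈ 11:05 → 11:00 to the nearest hour.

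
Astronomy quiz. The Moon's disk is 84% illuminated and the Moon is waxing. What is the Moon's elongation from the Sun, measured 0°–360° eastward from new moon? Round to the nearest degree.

133°

From f = (1 − cos θ)/2: cos θ = 1 − 2×0.84 = -0.680; arccos → 132.8°.
Waxing ⇒ before full, so θ = 132.8°.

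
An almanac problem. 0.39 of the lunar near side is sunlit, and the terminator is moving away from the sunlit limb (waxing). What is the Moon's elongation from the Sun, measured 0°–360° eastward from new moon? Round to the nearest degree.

77°

cos θ = 1 − 2f = 0.220, giving a principal value of 77.3°.
Before full moon the principal value applies: θ = 77.3°.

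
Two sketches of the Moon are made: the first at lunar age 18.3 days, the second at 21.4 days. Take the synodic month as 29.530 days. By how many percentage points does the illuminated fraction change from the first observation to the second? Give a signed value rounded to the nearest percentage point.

First observation: θ = 360°·18.3/29.530 = 223.1°, so f = 0.865.
Second observation: θ = 260.9°, f = 0.579.
Δf = 0.579 − 0.865 = -0.286, i.e. -29 pp.

-29 percentage points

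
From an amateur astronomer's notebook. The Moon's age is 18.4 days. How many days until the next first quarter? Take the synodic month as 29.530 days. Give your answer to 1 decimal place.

18.5 days

First quarter is 0.25 of the way through the cycle: age 0.25 × 29.530 = 7.383 d.
This lunation's first quarter (7.383 d) has passed, so add one period: 36.913 − 18.4 = 18.513 days.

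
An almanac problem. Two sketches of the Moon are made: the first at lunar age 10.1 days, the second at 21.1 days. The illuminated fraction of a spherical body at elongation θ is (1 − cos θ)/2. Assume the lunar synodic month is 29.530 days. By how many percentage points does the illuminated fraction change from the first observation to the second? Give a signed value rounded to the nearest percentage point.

-16 percentage points

First observation: θ = 360°·10.1/29.530 = 123.1°, so f = 0.773.
Second observation: θ = 257.2°, f = 0.611.
Δf = 0.611 − 0.773 = -0.163, i.e. -16 pp.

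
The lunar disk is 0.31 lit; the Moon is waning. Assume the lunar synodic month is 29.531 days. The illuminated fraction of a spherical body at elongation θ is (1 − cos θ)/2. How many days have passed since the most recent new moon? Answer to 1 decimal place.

cos θ = 1 − 2f = 0.380, giving a principal value of 67.7°.
Since the Moon is past full (waning), take the reflex angle: θ = 360° − 67.7° = 292.3°.
Age = 29.531 × 292.3°/360° ≈ 23.98 days.

24.0 days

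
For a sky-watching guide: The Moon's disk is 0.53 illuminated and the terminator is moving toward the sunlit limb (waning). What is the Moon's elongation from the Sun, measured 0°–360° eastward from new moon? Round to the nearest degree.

From f = (1 − cos θ)/2: cos θ = 1 − 2×0.53 = -0.060; arccos → 93.4°.
A waning Moon lies in 180°–360°, so θ = 360° − 93.4° = 266.6°.

267°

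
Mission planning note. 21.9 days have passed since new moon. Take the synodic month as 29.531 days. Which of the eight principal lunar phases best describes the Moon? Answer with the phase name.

At 21.9/29.531 of the cycle, θ ≈ 267° — the last quarter range.

last quarter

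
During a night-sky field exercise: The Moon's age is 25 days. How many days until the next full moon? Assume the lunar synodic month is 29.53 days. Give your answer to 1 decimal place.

19.3 days

Full moon is 0.5 of the way through the cycle: age 0.5 × 29.53 = 14.765 d.
Already past this cycle's full moon; the next is at 14.765 + 29.53 = 44.295 d, so 44.295 − 25 = 19.295 days.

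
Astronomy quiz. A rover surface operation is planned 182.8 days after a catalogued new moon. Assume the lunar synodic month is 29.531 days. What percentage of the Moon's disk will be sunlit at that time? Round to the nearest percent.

32%

Reduce mod P: 182.8 − 6×29.531 = 5.61 d into the current lunation.
Elongation θ = 360° × 5.61/29.531 ≈ 68.4°.
With cos θ = 0.368, the lit fraction is (1 − 0.368)/2 ≈ 0.316, so 32%.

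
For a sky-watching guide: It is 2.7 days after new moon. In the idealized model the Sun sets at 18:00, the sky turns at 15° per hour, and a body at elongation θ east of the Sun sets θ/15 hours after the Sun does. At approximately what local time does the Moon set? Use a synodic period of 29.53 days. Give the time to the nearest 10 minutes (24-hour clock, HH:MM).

Elongation θ = 360° × 2.7/29.53 ≈ 32.9°.
The Moon trails the Sun by θ/15 = 32.9/15 ≈ 2.19 hours.
18:00 + 2.194 h ≈ 20:12 → 20:10 to the nearest ten minutes.

20:10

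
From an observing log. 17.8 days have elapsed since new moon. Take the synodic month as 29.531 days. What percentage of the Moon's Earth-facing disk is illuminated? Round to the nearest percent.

90%

Phase angle: θ = 360°·(17.8 d)/(29.531 d) = 217.0°.
cos 217.0° = (-0.799), so f = (1 − (-0.799))/2 = 0.899, so 90%.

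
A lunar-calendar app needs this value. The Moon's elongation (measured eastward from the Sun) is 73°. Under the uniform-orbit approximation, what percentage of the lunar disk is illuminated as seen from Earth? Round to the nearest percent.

cos 73° = 0.292, so f = (1 − 0.292)/2 = 0.354, i.e. 35%.

35%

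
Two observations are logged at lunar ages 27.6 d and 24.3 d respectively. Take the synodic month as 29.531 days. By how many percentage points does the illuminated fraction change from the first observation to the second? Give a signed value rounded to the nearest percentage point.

+24 percentage points

θ₁ = 360° × 27.6/29.531 = 336.5°, f₁ = (1 − cos θ₁)/2 = 0.042.
θ₂ = 360° × 24.3/29.531 = 296.2°, f₂ = (1 − cos θ₂)/2 = 0.279.
Change = f₂ − f₁ = +0.237 → +24 percentage points.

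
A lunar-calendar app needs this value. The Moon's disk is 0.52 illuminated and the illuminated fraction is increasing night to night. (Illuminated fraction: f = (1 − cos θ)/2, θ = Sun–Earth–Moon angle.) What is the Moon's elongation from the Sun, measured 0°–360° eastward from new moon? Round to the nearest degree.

Invert f = (1 − cos θ)/2 to get cos θ = 1 − 2(0.52) = -0.040, hence θ₀ = arccos -0.040 = 92.3°.
Before full moon the principal value applies: θ = 92.3°.

92°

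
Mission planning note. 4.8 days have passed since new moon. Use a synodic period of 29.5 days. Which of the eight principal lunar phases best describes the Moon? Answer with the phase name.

waxing crescent

At 4.8/29.5 of the cycle, θ ≈ 59° — the waxing crescent range.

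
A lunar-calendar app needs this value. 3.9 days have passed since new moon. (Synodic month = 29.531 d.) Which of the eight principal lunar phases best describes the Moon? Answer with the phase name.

waxing crescent

θ ≈ 360° × 3.9/29.531 = 48°, which falls in the waxing crescent sector.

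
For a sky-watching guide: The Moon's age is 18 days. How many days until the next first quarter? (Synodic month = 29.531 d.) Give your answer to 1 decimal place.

18.9 days

First quarter occurs at elongation 90°, i.e. at age 29.531 × 90/360 = 7.383 d.
This lunation's first quarter (7.383 d) has passed, so add one period: 36.914 − 18 = 18.914 days.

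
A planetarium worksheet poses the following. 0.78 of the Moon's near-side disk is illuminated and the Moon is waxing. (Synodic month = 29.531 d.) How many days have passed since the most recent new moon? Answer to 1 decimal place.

cos θ = 1 − 2f = -0.560, giving a principal value of 124.1°.
Before full moon the principal value applies: θ = 124.1°.
At 360°/29.531 d per day, 124.1° corresponds to 10.18 days.

10.2 days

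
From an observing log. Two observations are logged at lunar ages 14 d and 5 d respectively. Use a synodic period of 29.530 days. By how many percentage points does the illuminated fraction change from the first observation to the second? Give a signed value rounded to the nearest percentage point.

θ₁ = 360° × 14/29.530 = 170.7°, f₁ = (1 − cos θ₁)/2 = 0.993.
θ₂ = 360° × 5/29.530 = 61.0°, f₂ = (1 − cos θ₂)/2 = 0.257.
Change = f₂ − f₁ = -0.736 → -74 percentage points.

-74 pp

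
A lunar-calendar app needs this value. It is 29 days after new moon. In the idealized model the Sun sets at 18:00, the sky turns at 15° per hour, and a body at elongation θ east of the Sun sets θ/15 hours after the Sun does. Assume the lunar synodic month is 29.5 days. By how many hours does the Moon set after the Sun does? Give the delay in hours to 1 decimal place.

23.6 h

Elongation θ = 360° × 29/29.5 ≈ 353.9°.
The Moon trails the Sun by θ/15 = 353.9/15 ≈ 23.59 hours.
So the Moon sets 23.59 h after the Sun.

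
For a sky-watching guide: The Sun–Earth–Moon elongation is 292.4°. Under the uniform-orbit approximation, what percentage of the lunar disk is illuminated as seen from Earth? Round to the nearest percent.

31%

f = (1 − cos 292.4°)/2 = (1 − 0.381)/2 ≈ 0.309, i.e. 31%.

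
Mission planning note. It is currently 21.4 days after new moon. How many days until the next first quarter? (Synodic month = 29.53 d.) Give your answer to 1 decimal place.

First quarter occurs at elongation 90°, i.e. at age 29.53 × 90/360 = 7.383 d.
Already past this cycle's first quarter; the next is at 7.383 + 29.53 = 36.913 d, so 36.913 − 21.4 = 15.513 days.

15.5 days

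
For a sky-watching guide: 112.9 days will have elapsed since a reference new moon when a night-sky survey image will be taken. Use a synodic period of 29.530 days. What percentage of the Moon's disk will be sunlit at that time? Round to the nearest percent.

28%

Reduce mod P: 112.9 − 3×29.530 = 24.31 d into the current lunation.
Phase angle: θ = 360°·(24.31 d)/(29.530 d) = 296.4°.
Illuminated fraction = (1 − cos 296.4°)/2 = (1 − 0.444)/2 ≈ 0.278, so 28%.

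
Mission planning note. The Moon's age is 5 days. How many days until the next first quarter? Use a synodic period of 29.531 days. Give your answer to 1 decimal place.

First quarter is 0.25 of the way through the cycle: age 0.25 × 29.531 = 7.383 d.
So 2.383 days remain (7.383 − 5).

2.4 days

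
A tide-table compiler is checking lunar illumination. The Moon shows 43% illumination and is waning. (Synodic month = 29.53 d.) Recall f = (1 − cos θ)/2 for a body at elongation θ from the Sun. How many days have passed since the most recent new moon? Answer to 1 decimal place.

22.8 days

cos θ = 1 − 2f = 0.140, giving a principal value of 82.0°.
Waning ⇒ past full, so θ = 360° − 82.0° = 278.0°.
Age = 29.53 × 278.0°/360° ≈ 22.81 days.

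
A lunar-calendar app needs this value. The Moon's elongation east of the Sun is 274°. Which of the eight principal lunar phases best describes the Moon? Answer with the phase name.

last quarter

The last quarter sector spans roughly 248°–292°; 274° falls inside it.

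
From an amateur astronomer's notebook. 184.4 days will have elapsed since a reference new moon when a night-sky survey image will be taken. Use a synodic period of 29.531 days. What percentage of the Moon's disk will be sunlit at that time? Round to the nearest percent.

48%

184.4/29.531 = 6.244 lunations, so 6 complete cycles and 7.21 d into the next.
Elongation θ = 360° × 7.21/29.531 ≈ 87.9°.
cos 87.9° = 0.036, so f = (1 − 0.036)/2 = 0.482, so 48%.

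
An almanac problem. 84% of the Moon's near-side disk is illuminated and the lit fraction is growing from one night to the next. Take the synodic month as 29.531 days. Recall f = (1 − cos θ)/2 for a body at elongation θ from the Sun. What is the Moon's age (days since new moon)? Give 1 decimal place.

Invert f = (1 − cos θ)/2 to get cos θ = 1 − 2(0.84) = -0.680, hence θ₀ = arccos -0.680 = 132.8°.
Waxing ⇒ before full, so θ = 132.8°.
At 360°/29.531 d per day, 132.8° corresponds to 10.90 days.

10.9 days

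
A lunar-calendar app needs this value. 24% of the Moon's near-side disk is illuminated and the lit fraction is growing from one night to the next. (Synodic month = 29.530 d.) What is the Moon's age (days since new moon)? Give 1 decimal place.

Invert f = (1 − cos θ)/2 to get cos θ = 1 − 2(0.24) = 0.520, hence θ₀ = arccos 0.520 = 58.7°.
Waxing ⇒ before full, so θ = 58.7°.
At 360°/29.530 d per day, 58.7° corresponds to 4.81 days.

4.8 days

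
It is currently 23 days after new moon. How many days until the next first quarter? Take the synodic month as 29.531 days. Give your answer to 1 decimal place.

13.9 days

First quarter is 0.25 of the way through the cycle: age 0.25 × 29.531 = 7.383 d.
This lunation's first quarter (7.383 d) has passed, so add one period: 36.914 − 23 = 13.914 days.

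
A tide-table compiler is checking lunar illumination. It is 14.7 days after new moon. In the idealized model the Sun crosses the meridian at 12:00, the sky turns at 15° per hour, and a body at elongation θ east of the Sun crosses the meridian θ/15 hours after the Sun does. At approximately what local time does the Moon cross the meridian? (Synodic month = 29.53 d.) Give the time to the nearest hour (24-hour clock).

00:00

The Moon has covered 14.7/29.53 of its cycle, so θ ≈ 360° × 14.7/29.53 = 179.2°.
The Moon trails the Sun by θ/15 = 179.2/15 ≈ 11.95 hours.
12:00 + 11.95 h ≈ 23:57 → 00:00 to the nearest hour.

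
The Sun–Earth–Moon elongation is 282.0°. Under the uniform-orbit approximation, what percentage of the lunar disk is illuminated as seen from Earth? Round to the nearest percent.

40%

f = (1 − cos 282.0°)/2 = (1 − 0.208)/2 ≈ 0.396, i.e. 40%.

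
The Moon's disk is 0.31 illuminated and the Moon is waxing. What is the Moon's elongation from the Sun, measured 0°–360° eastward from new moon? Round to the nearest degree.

68°

Invert f = (1 − cos θ)/2 to get cos θ = 1 − 2(0.31) = 0.380, hence θ₀ = arccos 0.380 = 67.7°.
Before full moon the principal value applies: θ = 67.7°.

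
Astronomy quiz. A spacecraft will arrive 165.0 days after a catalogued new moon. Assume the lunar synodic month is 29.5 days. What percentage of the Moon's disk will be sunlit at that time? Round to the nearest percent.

165.0/29.5 = 5.593 lunations, so 5 complete cycles and 17.50 d into the next.
Elongation θ = 360° × 17.50/29.5 ≈ 213.6°.
cos 213.6° = (-0.833), so f = (1 − (-0.833))/2 = 0.917, so 92%.

92%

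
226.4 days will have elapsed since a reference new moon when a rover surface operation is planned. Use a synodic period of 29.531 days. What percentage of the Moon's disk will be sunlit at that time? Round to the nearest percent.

75%

226.4 d spans 7 complete synodic months (7 × 29.531 = 206.72 d) plus 19.68 d.
Elongation θ = 360° × 19.68/29.531 ≈ 239.9°.
With cos θ = (-0.501), the lit fraction is (1 − (-0.501))/2 ≈ 0.750, so 75%.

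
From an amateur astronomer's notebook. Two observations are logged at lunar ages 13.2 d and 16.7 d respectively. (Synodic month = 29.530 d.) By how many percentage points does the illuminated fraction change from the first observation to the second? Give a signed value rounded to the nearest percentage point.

First observation: θ = 360°·13.2/29.530 = 160.9°, so f = 0.973.
Second observation: θ = 203.6°, f = 0.958.
Δf = 0.958 − 0.973 = -0.014, i.e. -1 pp.

-1 pp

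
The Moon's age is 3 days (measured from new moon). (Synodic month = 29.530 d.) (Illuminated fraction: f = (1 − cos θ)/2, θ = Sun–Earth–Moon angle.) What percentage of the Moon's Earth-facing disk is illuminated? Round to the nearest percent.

Elongation θ = 360° × 3/29.530 ≈ 36.6°.
Illuminated fraction = (1 − cos 36.6°)/2 = (1 − 0.803)/2 ≈ 0.098, so 10%.

10%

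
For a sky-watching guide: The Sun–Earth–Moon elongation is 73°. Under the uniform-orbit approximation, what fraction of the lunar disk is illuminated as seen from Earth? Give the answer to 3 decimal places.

0.354

cos 73° = 0.292, so f = (1 − 0.292)/2 = 0.354.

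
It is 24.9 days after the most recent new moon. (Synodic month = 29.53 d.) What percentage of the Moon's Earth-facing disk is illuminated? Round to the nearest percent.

22%

The Moon has covered 24.9/29.53 of its cycle, so θ ≈ 360° × 24.9/29.53 = 303.6°.
cos 303.6° = 0.553, so f = (1 − 0.553)/2 = 0.224, so 22%.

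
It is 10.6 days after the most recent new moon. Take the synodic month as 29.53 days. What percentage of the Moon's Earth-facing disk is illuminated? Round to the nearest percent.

Phase angle: θ = 360°·(10.6 d)/(29.53 d) = 129.2°.
With cos θ = (-0.632), the lit fraction is (1 − (-0.632))/2 ≈ 0.816, so 82%.

82%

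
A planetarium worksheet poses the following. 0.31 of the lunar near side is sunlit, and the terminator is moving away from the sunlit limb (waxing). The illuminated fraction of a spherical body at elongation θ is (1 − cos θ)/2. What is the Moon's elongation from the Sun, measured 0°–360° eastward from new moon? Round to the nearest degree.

From f = (1 − cos θ)/2: cos θ = 1 − 2×0.31 = 0.380; arccos → 67.7°.
Before full moon the principal value applies: θ = 67.7°.

68°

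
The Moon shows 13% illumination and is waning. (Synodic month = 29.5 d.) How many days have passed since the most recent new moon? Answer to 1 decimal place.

26.0 days

cos θ = 1 − 2f = 0.740, giving a principal value of 42.3°.
Waning ⇒ past full, so θ = 360° − 42.3° = 317.7°.
At 360°/29.5 d per day, 317.7° corresponds to 26.04 days.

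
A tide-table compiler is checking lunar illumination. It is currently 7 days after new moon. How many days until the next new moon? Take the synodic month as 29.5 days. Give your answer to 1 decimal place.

22.5 days

One full lunation from the last new moon is 29.5 d; remaining = 29.5 − 7 = 22.500 d.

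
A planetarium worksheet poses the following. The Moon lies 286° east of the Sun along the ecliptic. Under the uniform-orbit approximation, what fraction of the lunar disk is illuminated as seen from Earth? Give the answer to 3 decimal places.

0.362

f = (1 − cos 286°)/2 = (1 − 0.276)/2 ≈ 0.362.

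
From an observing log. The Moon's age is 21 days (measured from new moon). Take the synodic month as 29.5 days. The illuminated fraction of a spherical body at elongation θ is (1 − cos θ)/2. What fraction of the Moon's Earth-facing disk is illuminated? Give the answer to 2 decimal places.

0.62

Elongation θ = 360° × 21/29.5 ≈ 256.3°.
cos 256.3° = (-0.237), so f = (1 − (-0.237))/2 = 0.619.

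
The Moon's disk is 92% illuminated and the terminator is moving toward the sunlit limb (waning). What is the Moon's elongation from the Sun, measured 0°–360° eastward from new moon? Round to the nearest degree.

213°

Invert f = (1 − cos θ)/2 to get cos θ = 1 − 2(0.92) = -0.840, hence θ₀ = arccos -0.840 = 147.1°.
Waning ⇒ past full, so θ = 360° − 147.1° = 212.9°.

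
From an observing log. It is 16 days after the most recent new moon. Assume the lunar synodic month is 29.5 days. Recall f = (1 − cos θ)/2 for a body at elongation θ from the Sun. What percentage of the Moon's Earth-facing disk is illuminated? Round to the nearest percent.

98%

Phase angle: θ = 360°·(16 d)/(29.5 d) = 195.3°.
With cos θ = (-0.965), the lit fraction is (1 − (-0.965))/2 ≈ 0.982, so 98%.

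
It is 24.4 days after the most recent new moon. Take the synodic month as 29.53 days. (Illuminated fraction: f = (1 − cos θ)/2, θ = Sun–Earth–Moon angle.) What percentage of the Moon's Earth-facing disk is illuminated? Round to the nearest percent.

27%

Phase angle: θ = 360°·(24.4 d)/(29.53 d) = 297.5°.
With cos θ = 0.461, the lit fraction is (1 − 0.461)/2 ≈ 0.269, so 27%.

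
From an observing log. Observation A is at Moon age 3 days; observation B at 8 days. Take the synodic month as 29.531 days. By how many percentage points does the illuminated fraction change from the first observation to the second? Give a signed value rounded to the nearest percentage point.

+47 pp

First observation: θ = 360°·3/29.531 = 36.6°, so f = 0.098.
Second observation: θ = 97.5°, f = 0.565.
Δf = 0.565 − 0.098 = +0.467, i.e. +47 pp.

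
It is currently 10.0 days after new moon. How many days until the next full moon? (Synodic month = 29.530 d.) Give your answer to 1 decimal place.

Full moon is 0.5 of the way through the cycle: age 0.5 × 29.530 = 14.765 d.
So 4.765 days remain (14.765 − 10.0).

4.8 days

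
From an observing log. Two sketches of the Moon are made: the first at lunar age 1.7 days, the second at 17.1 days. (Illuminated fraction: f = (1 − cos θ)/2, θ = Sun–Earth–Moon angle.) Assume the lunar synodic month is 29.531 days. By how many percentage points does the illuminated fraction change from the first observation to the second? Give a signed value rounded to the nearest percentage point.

θ₁ = 360° × 1.7/29.531 = 20.7°, f₁ = (1 − cos θ₁)/2 = 0.032.
θ₂ = 360° × 17.1/29.531 = 208.5°, f₂ = (1 − cos θ₂)/2 = 0.940.
Change = f₂ − f₁ = +0.907 → +91 percentage points.

+91 percentage points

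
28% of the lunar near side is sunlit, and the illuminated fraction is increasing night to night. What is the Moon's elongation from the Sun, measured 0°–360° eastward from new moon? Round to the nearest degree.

Invert f = (1 − cos θ)/2 to get cos θ = 1 − 2(0.28) = 0.440, hence θ₀ = arccos 0.440 = 63.9°.
Waxing ⇒ before full, so θ = 63.9°.

64°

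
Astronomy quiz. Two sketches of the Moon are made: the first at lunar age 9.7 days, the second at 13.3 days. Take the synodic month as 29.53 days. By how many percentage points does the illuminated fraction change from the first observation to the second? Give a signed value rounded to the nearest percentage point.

θ₁ = 360° × 9.7/29.53 = 118.3°, f₁ = (1 − cos θ₁)/2 = 0.737.
θ₂ = 360° × 13.3/29.53 = 162.1°, f₂ = (1 − cos θ₂)/2 = 0.976.
Change = f₂ − f₁ = +0.239 → +24 percentage points.

+24 pp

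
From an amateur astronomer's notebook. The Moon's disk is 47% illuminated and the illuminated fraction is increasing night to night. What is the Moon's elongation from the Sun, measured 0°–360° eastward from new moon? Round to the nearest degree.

From f = (1 − cos θ)/2: cos θ = 1 − 2×0.47 = 0.060; arccos → 86.6°.
Before full moon the principal value applies: θ = 86.6°.

87°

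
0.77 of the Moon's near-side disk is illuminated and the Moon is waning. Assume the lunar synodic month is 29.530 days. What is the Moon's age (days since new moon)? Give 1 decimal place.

19.5 days

Invert f = (1 − cos θ)/2 to get cos θ = 1 − 2(0.77) = -0.540, hence θ₀ = arccos -0.540 = 122.7°.
Waning ⇒ past full, so θ = 360° − 122.7° = 237.3°.
Age = 29.530 × 237.3°/360° ≈ 19.47 days.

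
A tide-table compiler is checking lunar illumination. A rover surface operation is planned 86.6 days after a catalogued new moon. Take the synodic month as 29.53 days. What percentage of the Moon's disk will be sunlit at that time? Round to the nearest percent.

4%

Reduce mod P: 86.6 − 2×29.53 = 27.54 d into the current lunation.
Phase angle: θ = 360°·(27.54 d)/(29.53 d) = 335.7°.
Illuminated fraction = (1 − cos 335.7°)/2 = (1 − 0.912)/2 ≈ 0.044, so 4%.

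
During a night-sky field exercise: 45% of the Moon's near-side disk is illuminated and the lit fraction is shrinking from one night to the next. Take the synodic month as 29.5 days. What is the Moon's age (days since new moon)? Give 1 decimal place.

22.6 days

cos θ = 1 − 2f = 0.100, giving a principal value of 84.3°.
Waning ⇒ past full, so θ = 360° − 84.3° = 275.7°.
That fraction of the synodic month is 275.7/360 × 29.5 d ≈ 22.60 d.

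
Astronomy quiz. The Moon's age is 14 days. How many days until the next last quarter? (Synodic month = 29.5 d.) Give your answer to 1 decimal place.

8.1 days

Last quarter is 0.75 of the way through the cycle: age 0.75 × 29.5 = 22.125 d.
So 8.125 days remain (22.125 − 14).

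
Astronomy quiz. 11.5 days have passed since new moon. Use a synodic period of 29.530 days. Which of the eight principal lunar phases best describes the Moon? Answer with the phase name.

waxing gibbous

θ ≈ 360° × 11.5/29.530 = 140°, which falls in the waxing gibbous sector.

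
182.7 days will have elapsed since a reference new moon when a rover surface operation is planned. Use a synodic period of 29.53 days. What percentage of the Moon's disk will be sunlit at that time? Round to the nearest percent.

31%

182.7 d spans 6 complete synodic months (6 × 29.53 = 177.18 d) plus 5.52 d.
The Moon has covered 5.52/29.53 of its cycle, so θ ≈ 360° × 5.52/29.53 = 67.3°.
Illuminated fraction = (1 − cos 67.3°)/2 = (1 − 0.386)/2 ≈ 0.307, so 31%.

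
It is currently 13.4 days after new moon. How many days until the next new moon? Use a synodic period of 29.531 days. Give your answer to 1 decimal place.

The next new moon completes the synodic month: 29.531 − 13.4 = 16.131 days.

16.1 days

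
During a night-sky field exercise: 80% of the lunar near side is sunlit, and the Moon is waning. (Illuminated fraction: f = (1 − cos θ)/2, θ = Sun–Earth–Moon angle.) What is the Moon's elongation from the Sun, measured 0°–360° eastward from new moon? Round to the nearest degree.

233°

Invert f = (1 − cos θ)/2 to get cos θ = 1 − 2(0.80) = -0.600, hence θ₀ = arccos -0.600 = 126.9°.
A waning Moon lies in 180°–360°, so θ = 360° − 126.9° = 233.1°.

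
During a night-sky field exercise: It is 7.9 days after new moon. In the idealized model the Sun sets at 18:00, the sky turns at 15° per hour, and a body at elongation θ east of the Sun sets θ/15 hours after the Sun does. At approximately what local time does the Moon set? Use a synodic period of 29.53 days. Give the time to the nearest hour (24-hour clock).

00:00

The Moon has covered 7.9/29.53 of its cycle, so θ ≈ 360° × 7.9/29.53 = 96.3°.
Delay after the Sun = 96.3° / (15°/h) ≈ 6.42 h.
18:00 + 6.42 h ≈ 00:25 → 00:00 to the nearest hour.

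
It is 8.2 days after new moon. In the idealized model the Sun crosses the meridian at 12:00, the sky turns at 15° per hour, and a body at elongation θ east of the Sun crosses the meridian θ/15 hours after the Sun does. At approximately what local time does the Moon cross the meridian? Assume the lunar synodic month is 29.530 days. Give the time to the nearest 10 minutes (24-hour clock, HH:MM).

Elongation θ = 360° × 8.2/29.530 ≈ 100.0°.
The Moon trails the Sun by θ/15 = 100.0/15 ≈ 6.66 hours.
12:00 + 6.664 h ≈ 18:40 → 18:40 to the nearest ten minutes.

18:40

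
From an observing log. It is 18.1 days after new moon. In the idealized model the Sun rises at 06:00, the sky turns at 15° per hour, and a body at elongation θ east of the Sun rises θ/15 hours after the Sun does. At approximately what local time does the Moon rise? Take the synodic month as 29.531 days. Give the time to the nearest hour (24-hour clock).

21:00

The Moon has covered 18.1/29.531 of its cycle, so θ ≈ 360° × 18.1/29.531 = 220.6°.
Delay after the Sun = 220.6° / (15°/h) ≈ 14.71 h.
06:00 + 14.71 h ≈ 20:43 → 21:00 to the nearest hour.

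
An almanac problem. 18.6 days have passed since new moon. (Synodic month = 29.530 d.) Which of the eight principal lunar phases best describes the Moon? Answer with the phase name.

θ ≈ 360° × 18.6/29.530 = 227°, which falls in the waning gibbous sector.

waning gibbous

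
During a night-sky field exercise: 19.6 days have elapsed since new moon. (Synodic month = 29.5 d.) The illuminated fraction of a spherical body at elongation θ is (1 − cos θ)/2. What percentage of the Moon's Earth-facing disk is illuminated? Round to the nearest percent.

Phase angle: θ = 360°·(19.6 d)/(29.5 d) = 239.2°.
With cos θ = (-0.512), the lit fraction is (1 − (-0.512))/2 ≈ 0.756, so 76%.

76%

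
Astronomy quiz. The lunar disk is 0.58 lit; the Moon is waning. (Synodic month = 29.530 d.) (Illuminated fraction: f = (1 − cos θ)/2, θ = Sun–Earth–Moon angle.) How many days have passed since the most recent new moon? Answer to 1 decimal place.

21.4 days

cos θ = 1 − 2f = -0.160, giving a principal value of 99.2°.
Waning ⇒ past full, so θ = 360° − 99.2° = 260.8°.
At 360°/29.530 d per day, 260.8° corresponds to 21.39 days.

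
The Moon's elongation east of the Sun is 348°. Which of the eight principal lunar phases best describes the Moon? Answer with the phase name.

The new moon sector spans roughly -22°–22°; 348° falls inside it.

new moon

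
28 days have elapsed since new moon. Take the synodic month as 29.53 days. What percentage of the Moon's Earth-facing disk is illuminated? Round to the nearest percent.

Elongation θ = 360° × 28/29.53 ≈ 341.3°.
Illuminated fraction = (1 − cos 341.3°)/2 = (1 − 0.947)/2 ≈ 0.026, so 3%.

3%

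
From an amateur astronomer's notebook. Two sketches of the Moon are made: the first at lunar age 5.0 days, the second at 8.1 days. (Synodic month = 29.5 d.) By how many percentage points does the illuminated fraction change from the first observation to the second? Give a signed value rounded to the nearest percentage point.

θ₁ = 360° × 5.0/29.5 = 61.0°, f₁ = (1 − cos θ₁)/2 = 0.258.
θ₂ = 360° × 8.1/29.5 = 98.8°, f₂ = (1 − cos θ₂)/2 = 0.577.
Change = f₂ − f₁ = +0.319 → +32 percentage points.

+32 percentage points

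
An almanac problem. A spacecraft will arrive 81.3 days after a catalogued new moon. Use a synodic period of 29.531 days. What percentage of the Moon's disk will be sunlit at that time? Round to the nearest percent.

81.3 d spans 2 complete synodic months (2 × 29.531 = 59.06 d) plus 22.24 d.
The Moon has covered 22.24/29.531 of its cycle, so θ ≈ 360° × 22.24/29.531 = 271.1°.
Illuminated fraction = (1 − cos 271.1°)/2 = (1 − 0.019)/2 ≈ 0.490, so 49%.

49%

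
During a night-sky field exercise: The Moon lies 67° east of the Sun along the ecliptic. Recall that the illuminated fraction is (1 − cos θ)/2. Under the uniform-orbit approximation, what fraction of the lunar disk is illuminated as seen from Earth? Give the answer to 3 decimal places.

0.305

Half-versine of 67°: (1 − 0.391)/2 = 0.305.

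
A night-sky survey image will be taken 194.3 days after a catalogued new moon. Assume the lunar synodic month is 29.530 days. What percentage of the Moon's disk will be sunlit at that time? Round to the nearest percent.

94%

194.3/29.530 = 6.580 lunations, so 6 complete cycles and 17.12 d into the next.
The Moon has covered 17.12/29.530 of its cycle, so θ ≈ 360° × 17.12/29.530 = 208.7°.
cos 208.7° = (-0.877), so f = (1 − (-0.877))/2 = 0.939, so 94%.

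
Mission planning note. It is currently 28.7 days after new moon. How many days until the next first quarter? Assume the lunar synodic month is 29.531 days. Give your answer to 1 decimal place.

First quarter is 0.25 of the way through the cycle: age 0.25 × 29.531 = 7.383 d.
This lunation's first quarter (7.383 d) has passed, so add one period: 36.914 − 28.7 = 8.214 days.

8.2 days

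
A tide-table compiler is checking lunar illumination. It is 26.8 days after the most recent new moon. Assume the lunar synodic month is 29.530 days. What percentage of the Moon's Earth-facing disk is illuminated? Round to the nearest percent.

8%

Phase angle: θ = 360°·(26.8 d)/(29.530 d) = 326.7°.
Illuminated fraction = (1 − cos 326.7°)/2 = (1 − 0.836)/2 ≈ 0.082, so 8%.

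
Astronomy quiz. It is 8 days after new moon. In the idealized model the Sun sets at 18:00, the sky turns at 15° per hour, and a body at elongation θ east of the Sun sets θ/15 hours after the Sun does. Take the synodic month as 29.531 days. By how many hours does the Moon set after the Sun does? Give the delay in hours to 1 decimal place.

6.5 h

Elongation θ = 360° × 8/29.531 ≈ 97.5°.
Delay after the Sun = 97.5° / (15°/h) ≈ 6.50 h.
So the Moon sets 6.50 h after the Sun.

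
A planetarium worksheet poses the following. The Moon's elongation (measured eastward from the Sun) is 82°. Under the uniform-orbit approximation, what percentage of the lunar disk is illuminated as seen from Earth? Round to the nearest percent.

43%

cos 82° = 0.139, so f = (1 − 0.139)/2 = 0.430, i.e. 43%.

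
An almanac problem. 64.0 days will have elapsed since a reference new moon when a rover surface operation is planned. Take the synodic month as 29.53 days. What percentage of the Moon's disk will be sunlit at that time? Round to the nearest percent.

64.0/29.53 = 2.167 lunations, so 2 complete cycles and 4.94 d into the next.
The Moon has covered 4.94/29.53 of its cycle, so θ ≈ 360° × 4.94/29.53 = 60.2°.
With cos θ = 0.497, the lit fraction is (1 − 0.497)/2 ≈ 0.252, so 25%.

25%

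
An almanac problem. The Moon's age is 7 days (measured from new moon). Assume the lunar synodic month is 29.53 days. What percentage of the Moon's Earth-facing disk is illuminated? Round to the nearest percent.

Elongation θ = 360° × 7/29.53 ≈ 85.3°.
cos 85.3° = 0.081, so f = (1 − 0.081)/2 = 0.459, so 46%.

46%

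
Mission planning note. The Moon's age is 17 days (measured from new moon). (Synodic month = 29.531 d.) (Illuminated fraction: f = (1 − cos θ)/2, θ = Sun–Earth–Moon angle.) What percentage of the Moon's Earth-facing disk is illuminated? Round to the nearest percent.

94%

Elongation θ = 360° × 17/29.531 ≈ 207.2°.
With cos θ = (-0.889), the lit fraction is (1 − (-0.889))/2 ≈ 0.945, so 94%.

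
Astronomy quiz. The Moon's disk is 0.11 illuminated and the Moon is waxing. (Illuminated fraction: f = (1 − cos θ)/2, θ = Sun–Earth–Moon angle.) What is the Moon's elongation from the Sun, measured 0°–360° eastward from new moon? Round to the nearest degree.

cos θ = 1 − 2f = 0.780, giving a principal value of 38.7°.
Waxing ⇒ before full, so θ = 38.7°.

39°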